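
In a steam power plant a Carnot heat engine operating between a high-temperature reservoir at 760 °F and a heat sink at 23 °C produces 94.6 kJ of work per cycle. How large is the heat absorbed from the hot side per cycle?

Q_H ≈ 168.0 kJ

T_H = 760 °F → (760 − 32) × 5/9 = 404.44 °C = 677.59 K.
T_C = 23 °C → 23 + 273.15 = 296.15 K.
The Carnot efficiency is η = 1 − T_C/T_H = 1 − 296.15/677.59 = 0.5629.
Q_H = W/η = 94.6/0.5629 = 168.0 kJ.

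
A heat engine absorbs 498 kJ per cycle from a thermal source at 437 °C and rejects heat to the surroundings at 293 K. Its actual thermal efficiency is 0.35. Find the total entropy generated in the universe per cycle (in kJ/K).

T_H = 437 °C → 437 + 273.15 = 710.15 K.
W = η·Q_H = 0.35 × 498 = 174.3 kJ, so Q_C = Q_H − W = 323.7 kJ.
The hot reservoir loses entropy Q_H/T_H = 498/710.15 = 0.7013 kJ/K; the cold reservoir gains Q_C/T_C = 323.7/293.00 = 1.105 kJ/K.
ΔS_univ = −Q_H/T_H + Q_C/T_C = 0.404 kJ/K (> 0, since η = 0.35 < η_Carnot = 0.587).

ΔS_univ ≈ 0.404 kJ/K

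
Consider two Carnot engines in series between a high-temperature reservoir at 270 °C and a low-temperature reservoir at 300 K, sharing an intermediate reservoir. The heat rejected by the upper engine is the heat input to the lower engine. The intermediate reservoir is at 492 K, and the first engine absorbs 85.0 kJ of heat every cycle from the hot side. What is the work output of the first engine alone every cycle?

W₁ ≈ 8.00 kJ

T_H = 270 °C → 270 + 273.15 = 543.15 K.
First-stage efficiency η₁ = 1 − T_m/T_H = 1 − 492.00/543.15 = 0.0942.
W₁ = η₁·Q_H = 0.0942 × 85.0 = 8.00 kJ.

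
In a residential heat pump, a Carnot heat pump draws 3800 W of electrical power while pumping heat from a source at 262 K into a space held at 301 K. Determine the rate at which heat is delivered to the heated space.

The Carnot heat-pump COP is COP_HP = T_H/(T_H − T_C) = 301.00/39.00 = 7.7179.
Q_H = COP_HP · W = 7.7179 × 3800 = 29300 W.

Q̇_H ≈ 29300 W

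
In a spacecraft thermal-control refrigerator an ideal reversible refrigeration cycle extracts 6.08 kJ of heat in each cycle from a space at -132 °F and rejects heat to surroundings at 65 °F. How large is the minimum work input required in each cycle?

T_H = 65 °F → (65 − 32) × 5/9 = 18.33 °C = 291.48 K.
T_C = -132 °F → (-132 − 32) × 5/9 = -91.11 °C = 182.04 K.
Carnot COP: COP_R = T_C/(T_H − T_C) = 182.04/109.44 = 1.6633.
W = Q_C/COP_R = 6.08/1.6633 = 3.655 kJ.

W_in ≈ 3.655 kJ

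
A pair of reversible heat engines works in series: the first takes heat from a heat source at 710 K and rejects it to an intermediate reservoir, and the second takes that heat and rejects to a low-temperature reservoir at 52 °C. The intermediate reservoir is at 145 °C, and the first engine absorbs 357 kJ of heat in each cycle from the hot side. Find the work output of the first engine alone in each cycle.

T_C = 52 °C → 52 + 273.15 = 325.15 K.
T_m = 145 °C → 145 + 273.15 = 418.15 K.
First-stage efficiency η₁ = 1 − T_m/T_H = 1 − 418.15/710.00 = 0.4111.
W₁ = η₁·Q_H = 0.4111 × 357 = 147 kJ.

W₁ ≈ 147 kJ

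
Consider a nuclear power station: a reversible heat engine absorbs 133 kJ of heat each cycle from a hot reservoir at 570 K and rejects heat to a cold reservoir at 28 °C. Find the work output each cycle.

T_C = 28 °C → 28 + 273.15 = 301.15 K.
Since the cycle is reversible, η = 1 − T_C/T_H = 1 − 301.15/570.00 = 0.4717.
W = η·Q_H = 0.4717 × 133 = 62.7 kJ.

W ≈ 62.7 kJ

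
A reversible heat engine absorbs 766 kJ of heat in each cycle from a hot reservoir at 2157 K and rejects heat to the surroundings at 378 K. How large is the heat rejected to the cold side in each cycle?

The Carnot efficiency is η = 1 − T_C/T_H = 1 − 378.00/2157.00 = 0.8248.
For a reversible cycle Q_C/Q_H = T_C/T_H, so Q_C = 766 × 378.00/2157.00 = 134.2 kJ.

Q_C ≈ 134.2 kJ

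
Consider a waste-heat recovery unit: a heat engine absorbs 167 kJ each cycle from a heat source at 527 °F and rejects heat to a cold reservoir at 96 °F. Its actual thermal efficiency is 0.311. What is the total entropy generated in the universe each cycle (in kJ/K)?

ΔS_univ ≈ 0.06807 kJ/K

T_H = 527 °F → (527 − 32) × 5/9 = 275.00 °C = 548.15 K.
T_C = 96 °F → (96 − 32) × 5/9 = 35.56 °C = 308.71 K.
W = η·Q_H = 0.311 × 167 = 51.94 kJ, so Q_C = Q_H − W = 115.1 kJ.
Entropy balance on the reservoirs: −Q_H/T_H = -0.3047 kJ/K, +Q_C/T_C = 0.3727 kJ/K.
ΔS_univ = −Q_H/T_H + Q_C/T_C = 0.06807 kJ/K (> 0, since η = 0.311 < η_Carnot = 0.437).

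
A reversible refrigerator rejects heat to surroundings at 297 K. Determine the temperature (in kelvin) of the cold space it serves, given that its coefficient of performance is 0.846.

COP_R = T_C/(T_H − T_C) ⇒ T_C = T_H·COP_R/(1 + COP_R) = 297.00 × 0.846/(1 + 0.846) = 136 K.

T_C ≈ 136 K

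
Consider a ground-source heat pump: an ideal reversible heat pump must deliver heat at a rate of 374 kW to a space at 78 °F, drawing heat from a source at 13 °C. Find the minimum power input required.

Ẇ_in ≈ 15.72 kW

T_H = 78 °F → (78 − 32) × 5/9 = 25.56 °C = 298.71 K.
T_C = 13 °C → 13 + 273.15 = 286.15 K.
For a reversible heat pump, COP_HP = T_H/(T_H − T_C) = 298.71/12.56 = 23.7907.
W = Q_H/COP_HP = 374/23.7907 = 15.72 kW.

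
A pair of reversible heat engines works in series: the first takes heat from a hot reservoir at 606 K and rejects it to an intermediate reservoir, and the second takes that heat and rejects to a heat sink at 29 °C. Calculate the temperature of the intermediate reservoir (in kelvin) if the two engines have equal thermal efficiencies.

T_m ≈ 428 K

T_C = 29 °C → 29 + 273.15 = 302.15 K.
Equal efficiencies require 1 − T_m/T_H = 1 − T_C/T_m, i.e. T_m/T_H = T_C/T_m, so T_m = √(T_H·T_C) = √(606.00 × 302.15) = 428 K.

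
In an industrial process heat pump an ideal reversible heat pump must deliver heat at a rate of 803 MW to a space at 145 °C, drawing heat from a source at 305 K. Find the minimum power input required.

T_H = 145 °C → 145 + 273.15 = 418.15 K.
COP_HP = T_H/(T_H − T_C) = 418.15/113.15 = 3.6955.
W = Q_H/COP_HP = 803/3.6955 = 217 MW.

Ẇ_in ≈ 217 MW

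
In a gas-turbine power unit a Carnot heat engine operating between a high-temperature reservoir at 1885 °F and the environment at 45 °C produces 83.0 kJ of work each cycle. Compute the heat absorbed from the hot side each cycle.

Q_H ≈ 109.8 kJ

T_H = 1885 °F → (1885 − 32) × 5/9 = 1029.44 °C = 1302.59 K.
T_C = 45 °C → 45 + 273.15 = 318.15 K.
The Carnot efficiency is η = 1 − T_C/T_H = 1 − 318.15/1302.59 = 0.7558.
Q_H = W/η = 83.0/0.7558 = 109.8 kJ.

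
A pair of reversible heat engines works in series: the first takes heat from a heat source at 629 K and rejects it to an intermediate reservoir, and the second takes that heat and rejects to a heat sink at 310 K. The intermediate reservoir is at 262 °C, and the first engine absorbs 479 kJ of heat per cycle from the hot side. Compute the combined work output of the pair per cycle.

Two reversible stages in series are equivalent to a single Carnot engine between T_H and T_C, so η_total = 1 − T_C/T_H = 1 − 310.00/629.00 = 0.5072.
W_total = η_total · Q_H = 0.5072 × 479 = 243 kJ.

W_total ≈ 243 kJ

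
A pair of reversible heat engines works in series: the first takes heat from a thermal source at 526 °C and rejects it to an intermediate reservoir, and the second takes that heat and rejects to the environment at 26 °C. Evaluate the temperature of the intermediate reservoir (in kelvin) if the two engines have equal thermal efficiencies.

T_H = 526 °C → 526 + 273.15 = 799.15 K.
T_C = 26 °C → 26 + 273.15 = 299.15 K.
Equal efficiencies require 1 − T_m/T_H = 1 − T_C/T_m, i.e. T_m/T_H = T_C/T_m, so T_m = √(T_H·T_C) = √(799.15 × 299.15) = 488.9 K.

T_m ≈ 488.9 K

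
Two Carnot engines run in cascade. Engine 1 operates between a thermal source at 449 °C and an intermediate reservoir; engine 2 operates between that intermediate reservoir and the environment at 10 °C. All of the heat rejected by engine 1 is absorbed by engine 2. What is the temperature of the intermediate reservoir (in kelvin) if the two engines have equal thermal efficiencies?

T_m ≈ 452.2 K

T_H = 449 °C → 449 + 273.15 = 722.15 K.
T_C = 10 °C → 10 + 273.15 = 283.15 K.
Equal efficiencies require 1 − T_m/T_H = 1 − T_C/T_m, i.e. T_m/T_H = T_C/T_m, so T_m = √(T_H·T_C) = √(722.15 × 283.15) = 452.2 K.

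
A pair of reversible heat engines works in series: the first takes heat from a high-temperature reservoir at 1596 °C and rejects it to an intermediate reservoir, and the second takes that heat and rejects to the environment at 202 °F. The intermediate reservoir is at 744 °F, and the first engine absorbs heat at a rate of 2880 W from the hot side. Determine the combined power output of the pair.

T_H = 1596 °C → 1596 + 273.15 = 1869.15 K.
T_C = 202 °F → (202 − 32) × 5/9 = 94.44 °C = 367.59 K.
Two reversible stages in series are equivalent to a single Carnot engine between T_H and T_C, so η_total = 1 − T_C/T_H = 1 − 367.59/1869.15 = 0.8033.
W_total = η_total · Q_H = 0.8033 × 2880 = 2310 W.

Ẇ_total ≈ 2310 W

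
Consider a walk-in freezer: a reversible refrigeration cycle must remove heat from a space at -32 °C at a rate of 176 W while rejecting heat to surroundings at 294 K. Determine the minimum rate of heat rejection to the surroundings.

Q̇_H ≈ 215 W

T_C = -32 °C → -32 + 273.15 = 241.15 K.
For a reversible cycle Q_H/Q_C = T_H/T_C, so Q_H = Q_C·T_H/T_C = 176 × 294.00/241.15 = 215 W.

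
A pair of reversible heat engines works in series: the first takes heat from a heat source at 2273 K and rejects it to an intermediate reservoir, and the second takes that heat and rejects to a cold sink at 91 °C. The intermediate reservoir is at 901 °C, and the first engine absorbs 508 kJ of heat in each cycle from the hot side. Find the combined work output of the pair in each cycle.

T_C = 91 °C → 91 + 273.15 = 364.15 K.
Two reversible stages in series are equivalent to a single Carnot engine between T_H and T_C, so η_total = 1 − T_C/T_H = 1 − 364.15/2273.00 = 0.8398.
W_total = η_total · Q_H = 0.8398 × 508 = 427 kJ.

W_total ≈ 427 kJ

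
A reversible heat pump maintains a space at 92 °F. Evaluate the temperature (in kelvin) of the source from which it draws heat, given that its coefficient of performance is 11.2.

T_C ≈ 279.1 K

T_H = 92 °F → (92 − 32) × 5/9 = 33.33 °C = 306.48 K.
COP_HP = T_H/(T_H − T_C) ⇒ T_C = T_H·(COP_HP − 1)/COP_HP = 306.48 × (11.2 − 1)/11.2 = 279.1 K.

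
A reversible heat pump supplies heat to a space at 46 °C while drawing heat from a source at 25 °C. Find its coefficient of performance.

T_H = 46 °C → 46 + 273.15 = 319.15 K.
T_C = 25 °C → 25 + 273.15 = 298.15 K.
COP_HP = T_H/(T_H − T_C) = 319.15/(319.15 − 298.15) = 15.2.

COP_HP ≈ 15.2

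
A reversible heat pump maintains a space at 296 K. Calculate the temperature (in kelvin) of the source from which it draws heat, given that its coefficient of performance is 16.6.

T_C ≈ 278 K

COP_HP = T_H/(T_H − T_C) ⇒ T_C = T_H·(COP_HP − 1)/COP_HP = 296.00 × (16.6 − 1)/16.6 = 278 K.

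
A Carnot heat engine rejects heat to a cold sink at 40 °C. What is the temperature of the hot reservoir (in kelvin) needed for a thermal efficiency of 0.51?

T_C = 40 °C → 40 + 273.15 = 313.15 K.
From η = 1 − T_C/T_H, solving for T_H gives T_H = T_C/(1 − η) = 313.15/(1 − 0.51) = 639 K.

T_H ≈ 639 K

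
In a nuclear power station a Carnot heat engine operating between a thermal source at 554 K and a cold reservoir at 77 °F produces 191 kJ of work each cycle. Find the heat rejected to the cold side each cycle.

Q_C ≈ 223 kJ

T_C = 77 °F → (77 − 32) × 5/9 = 25.00 °C = 298.15 K.
The Carnot efficiency is η = 1 − T_C/T_H = 1 − 298.15/554.00 = 0.4618.
Since Q_C/Q_H = T_C/T_H and Q_H = W/η, Q_C = W·T_C/(T_H − T_C) = 191 × 298.15/255.85 = 223 kJ.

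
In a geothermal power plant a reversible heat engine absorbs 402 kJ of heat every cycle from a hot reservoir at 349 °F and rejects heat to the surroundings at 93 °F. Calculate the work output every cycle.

W ≈ 127 kJ

T_H = 349 °F → (349 − 32) × 5/9 = 176.11 °C = 449.26 K.
T_C = 93 °F → (93 − 32) × 5/9 = 33.89 °C = 307.04 K.
η_rev = 1 − T_C/T_H = 1 − 307.04/449.26 = 0.3166.
W = η·Q_H = 0.3166 × 402 = 127 kJ.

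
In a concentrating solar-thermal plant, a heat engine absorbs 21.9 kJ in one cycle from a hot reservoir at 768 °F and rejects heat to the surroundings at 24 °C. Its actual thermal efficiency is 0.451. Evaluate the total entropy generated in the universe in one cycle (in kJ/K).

T_H = 768 °F → (768 − 32) × 5/9 = 408.89 °C = 682.04 K.
T_C = 24 °C → 24 + 273.15 = 297.15 K.
W = η·Q_H = 0.451 × 21.9 = 9.877 kJ, so Q_C = Q_H − W = 12.02 kJ.
The hot reservoir loses entropy Q_H/T_H = 21.9/682.04 = 0.03211 kJ/K; the cold reservoir gains Q_C/T_C = 12.02/297.15 = 0.04046 kJ/K.
ΔS_univ = −Q_H/T_H + Q_C/T_C = 0.00835 kJ/K (> 0, since η = 0.451 < η_Carnot = 0.564).

ΔS_univ ≈ 0.00835 kJ/K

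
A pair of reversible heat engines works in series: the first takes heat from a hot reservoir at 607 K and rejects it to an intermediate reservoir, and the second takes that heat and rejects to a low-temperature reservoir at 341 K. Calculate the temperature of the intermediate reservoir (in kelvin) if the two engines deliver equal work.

T_m ≈ 474.0 K

For reversible stages Q_m = Q_H·(T_m/T_H). Setting W₁ = Q_H(1 − T_m/T_H) equal to W₂ = Q_m(1 − T_C/T_m) = Q_H·(T_m − T_C)/T_H gives T_H − T_m = T_m − T_C, so T_m = (T_H + T_C)/2 = (607.00 + 341.00)/2 = 474.0 K.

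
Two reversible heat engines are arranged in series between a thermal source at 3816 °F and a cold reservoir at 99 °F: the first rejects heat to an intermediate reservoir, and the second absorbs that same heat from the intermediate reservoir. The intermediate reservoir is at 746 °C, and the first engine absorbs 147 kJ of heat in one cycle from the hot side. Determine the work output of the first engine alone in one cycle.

W₁ ≈ 83.9 kJ

T_H = 3816 °F → (3816 − 32) × 5/9 = 2102.22 °C = 2375.37 K.
T_C = 99 °F → (99 − 32) × 5/9 = 37.22 °C = 310.37 K.
T_m = 746 °C → 746 + 273.15 = 1019.15 K.
First-stage efficiency η₁ = 1 − T_m/T_H = 1 − 1019.15/2375.37 = 0.5710.
W₁ = η₁·Q_H = 0.5710 × 147 = 83.9 kJ.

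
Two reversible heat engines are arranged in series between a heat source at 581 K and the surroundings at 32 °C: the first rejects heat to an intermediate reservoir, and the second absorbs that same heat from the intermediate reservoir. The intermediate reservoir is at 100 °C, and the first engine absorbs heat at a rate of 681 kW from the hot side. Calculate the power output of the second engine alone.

T_C = 32 °C → 32 + 273.15 = 305.15 K.
T_m = 100 °C → 100 + 273.15 = 373.15 K.
Heat entering the second stage: Q_m = Q_H·(T_m/T_H) = 681 × 373.15/581.00 = 437.4 kW.
Second-stage efficiency η₂ = 1 − T_C/T_m = 1 − 305.15/373.15 = 0.1822, so W₂ = η₂·Q_m = 79.70 kW.

Ẇ₂ ≈ 79.70 kW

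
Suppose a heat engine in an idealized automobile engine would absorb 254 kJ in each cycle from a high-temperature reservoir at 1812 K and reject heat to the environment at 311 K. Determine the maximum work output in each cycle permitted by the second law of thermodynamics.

No engine can exceed the Carnot limit: η_max = 1 − T_C/T_H = 1 − 311.00/1812.00 = 0.8284.
W_max = η_max · Q_H = 0.8284 × 254 = 210 kJ.

W_max ≈ 210 kJ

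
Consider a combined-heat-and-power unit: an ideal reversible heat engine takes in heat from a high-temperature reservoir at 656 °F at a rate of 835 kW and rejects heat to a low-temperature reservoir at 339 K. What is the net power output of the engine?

Ẇ ≈ 378 kW

T_H = 656 °F → (656 − 32) × 5/9 = 346.67 °C = 619.82 K.
η_rev = 1 − T_C/T_H = 1 − 339.00/619.82 = 0.4531.
W = η·Q_H = 0.4531 × 835 = 378 kW.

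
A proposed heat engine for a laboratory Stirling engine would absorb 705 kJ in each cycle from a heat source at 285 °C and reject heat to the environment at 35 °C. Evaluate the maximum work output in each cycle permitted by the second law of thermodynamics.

T_H = 285 °C → 285 + 273.15 = 558.15 K.
T_C = 35 °C → 35 + 273.15 = 308.15 K.
The second-law ceiling is the Carnot efficiency, η_max = 1 − T_C/T_H = 1 − 308.15/558.15 = 0.4479.
W_max = η_max · Q_H = 0.4479 × 705 = 315.8 kJ.

W_max ≈ 315.8 kJ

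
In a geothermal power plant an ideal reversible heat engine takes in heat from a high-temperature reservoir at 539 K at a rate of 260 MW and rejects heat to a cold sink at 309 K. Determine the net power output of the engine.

Ẇ ≈ 110.9 MW

η_rev = 1 − T_C/T_H = 1 − 309.00/539.00 = 0.4267.
W = η·Q_H = 0.4267 × 260 = 110.9 MW.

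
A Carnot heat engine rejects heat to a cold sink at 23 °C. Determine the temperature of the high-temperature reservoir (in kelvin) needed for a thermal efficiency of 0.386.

T_C = 23 °C → 23 + 273.15 = 296.15 K.
From η = 1 − T_C/T_H, solving for T_H gives T_H = T_C/(1 − η) = 296.15/(1 − 0.386) = 482 K.

T_H ≈ 482 K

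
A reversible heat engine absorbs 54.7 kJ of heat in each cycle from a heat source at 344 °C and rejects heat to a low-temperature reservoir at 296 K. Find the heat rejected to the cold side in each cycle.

Q_C ≈ 26.2 kJ

T_H = 344 °C → 344 + 273.15 = 617.15 K.
The Carnot efficiency is η = 1 − T_C/T_H = 1 − 296.00/617.15 = 0.5204.
For a reversible cycle Q_C/Q_H = T_C/T_H, so Q_C = 54.7 × 296.00/617.15 = 26.2 kJ.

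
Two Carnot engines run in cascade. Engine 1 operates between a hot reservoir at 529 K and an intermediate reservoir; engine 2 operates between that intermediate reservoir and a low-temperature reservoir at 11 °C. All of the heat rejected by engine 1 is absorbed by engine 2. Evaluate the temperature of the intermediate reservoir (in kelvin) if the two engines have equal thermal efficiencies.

T_C = 11 °C → 11 + 273.15 = 284.15 K.
Equal efficiencies require 1 − T_m/T_H = 1 − T_C/T_m, i.e. T_m/T_H = T_C/T_m, so T_m = √(T_H·T_C) = √(529.00 × 284.15) = 388 K.

T_m ≈ 388 K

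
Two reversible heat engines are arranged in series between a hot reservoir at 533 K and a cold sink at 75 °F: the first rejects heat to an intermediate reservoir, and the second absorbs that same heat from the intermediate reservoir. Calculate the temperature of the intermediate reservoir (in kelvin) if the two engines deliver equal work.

T_m ≈ 415 K

T_C = 75 °F → (75 − 32) × 5/9 = 23.89 °C = 297.04 K.
For reversible stages Q_m = Q_H·(T_m/T_H). Setting W₁ = Q_H(1 − T_m/T_H) equal to W₂ = Q_m(1 − T_C/T_m) = Q_H·(T_m − T_C)/T_H gives T_H − T_m = T_m − T_C, so T_m = (T_H + T_C)/2 = (533.00 + 297.04)/2 = 415 K.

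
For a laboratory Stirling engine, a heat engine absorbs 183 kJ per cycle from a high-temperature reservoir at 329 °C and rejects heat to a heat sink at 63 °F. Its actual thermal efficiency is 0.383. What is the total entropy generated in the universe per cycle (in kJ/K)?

ΔS_univ ≈ 0.0849 kJ/K

T_H = 329 °C → 329 + 273.15 = 602.15 K.
T_C = 63 °F → (63 − 32) × 5/9 = 17.22 °C = 290.37 K.
W = η·Q_H = 0.383 × 183 = 70.09 kJ, so Q_C = Q_H − W = 112.9 kJ.
The hot reservoir loses entropy Q_H/T_H = 183/602.15 = 0.3039 kJ/K; the cold reservoir gains Q_C/T_C = 112.9/290.37 = 0.3888 kJ/K.
ΔS_univ = −Q_H/T_H + Q_C/T_C = 0.0849 kJ/K (> 0, since η = 0.383 < η_Carnot = 0.518).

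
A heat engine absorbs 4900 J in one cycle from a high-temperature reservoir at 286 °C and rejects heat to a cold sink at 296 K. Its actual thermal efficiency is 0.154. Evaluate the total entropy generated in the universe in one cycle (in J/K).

T_H = 286 °C → 286 + 273.15 = 559.15 K.
W = η·Q_H = 0.154 × 4900 = 754.6 J, so Q_C = Q_H − W = 4145 J.
Reservoir entropy changes: ΔS_H = −Q_H/T_H = −4900/559.15 = -8.763 J/K and ΔS_C = +Q_C/T_C = 4145/296.00 = 14.00 J/K.
ΔS_univ = −Q_H/T_H + Q_C/T_C = 5.24 J/K (> 0, since η = 0.154 < η_Carnot = 0.471).

ΔS_univ ≈ 5.24 J/K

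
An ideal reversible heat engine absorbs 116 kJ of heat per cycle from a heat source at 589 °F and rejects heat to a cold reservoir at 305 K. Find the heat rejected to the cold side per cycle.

T_H = 589 °F → (589 − 32) × 5/9 = 309.44 °C = 582.59 K.
Carnot efficiency: η = 1 − T_C/T_H = 1 − 305.00/582.59 = 0.4765.
For a reversible cycle Q_C/Q_H = T_C/T_H, so Q_C = 116 × 305.00/582.59 = 60.7 kJ.

Q_C ≈ 60.7 kJ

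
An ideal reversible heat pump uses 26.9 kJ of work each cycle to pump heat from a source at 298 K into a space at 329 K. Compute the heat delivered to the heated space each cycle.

Q_H ≈ 285.5 kJ

COP_HP = T_H/(T_H − T_C) = 329.00/31.00 = 10.6129.
Q_H = COP_HP · W = 10.6129 × 26.9 = 285.5 kJ.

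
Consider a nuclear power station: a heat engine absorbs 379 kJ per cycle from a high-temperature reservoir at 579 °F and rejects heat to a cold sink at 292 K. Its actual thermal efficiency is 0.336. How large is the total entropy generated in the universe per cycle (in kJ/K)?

ΔS_univ ≈ 0.205 kJ/K

T_H = 579 °F → (579 − 32) × 5/9 = 303.89 °C = 577.04 K.
W = η·Q_H = 0.336 × 379 = 127.3 kJ, so Q_C = Q_H − W = 251.7 kJ.
The hot reservoir loses entropy Q_H/T_H = 379/577.04 = 0.6568 kJ/K; the cold reservoir gains Q_C/T_C = 251.7/292.00 = 0.8618 kJ/K.
ΔS_univ = −Q_H/T_H + Q_C/T_C = 0.205 kJ/K (> 0, since η = 0.336 < η_Carnot = 0.494).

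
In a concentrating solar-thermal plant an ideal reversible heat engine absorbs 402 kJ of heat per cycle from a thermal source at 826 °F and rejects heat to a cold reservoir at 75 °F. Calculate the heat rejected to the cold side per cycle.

Q_C ≈ 167.2 kJ

T_H = 826 °F → (826 − 32) × 5/9 = 441.11 °C = 714.26 K.
T_C = 75 °F → (75 − 32) × 5/9 = 23.89 °C = 297.04 K.
η_rev = 1 − T_C/T_H = 1 − 297.04/714.26 = 0.5841.
For a reversible cycle Q_C/Q_H = T_C/T_H, so Q_C = 402 × 297.04/714.26 = 167.2 kJ.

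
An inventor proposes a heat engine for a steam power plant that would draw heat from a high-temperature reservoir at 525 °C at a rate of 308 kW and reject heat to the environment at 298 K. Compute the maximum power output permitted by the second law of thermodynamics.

T_H = 525 °C → 525 + 273.15 = 798.15 K.
No engine can exceed the Carnot limit: η_max = 1 − T_C/T_H = 1 − 298.00/798.15 = 0.6266.
W_max = η_max · Q_H = 0.6266 × 308 = 193.0 kW.

Ẇ_max ≈ 193.0 kW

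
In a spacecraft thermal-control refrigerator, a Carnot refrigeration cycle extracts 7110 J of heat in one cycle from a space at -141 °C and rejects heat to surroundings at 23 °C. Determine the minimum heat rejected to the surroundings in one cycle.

T_H = 23 °C → 23 + 273.15 = 296.15 K.
T_C = -141 °C → -141 + 273.15 = 132.15 K.
For a reversible cycle Q_H/Q_C = T_H/T_C, so Q_H = Q_C·T_H/T_C = 7110 × 296.15/132.15 = 15900 J.

Q_H ≈ 15900 J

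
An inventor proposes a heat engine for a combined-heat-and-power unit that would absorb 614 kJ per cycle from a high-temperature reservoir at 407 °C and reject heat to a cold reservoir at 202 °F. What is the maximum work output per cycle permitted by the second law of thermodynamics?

W_max ≈ 282 kJ

T_H = 407 °C → 407 + 273.15 = 680.15 K.
T_C = 202 °F → (202 − 32) × 5/9 = 94.44 °C = 367.59 K.
No engine can exceed the Carnot limit: η_max = 1 − T_C/T_H = 1 − 367.59/680.15 = 0.4595.
W_max = η_max · Q_H = 0.4595 × 614 = 282 kJ.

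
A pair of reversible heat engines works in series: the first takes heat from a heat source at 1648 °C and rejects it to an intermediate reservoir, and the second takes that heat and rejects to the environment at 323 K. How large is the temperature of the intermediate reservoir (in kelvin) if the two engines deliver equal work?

T_H = 1648 °C → 1648 + 273.15 = 1921.15 K.
For reversible stages Q_m = Q_H·(T_m/T_H). Setting W₁ = Q_H(1 − T_m/T_H) equal to W₂ = Q_m(1 − T_C/T_m) = Q_H·(T_m − T_C)/T_H gives T_H − T_m = T_m − T_C, so T_m = (T_H + T_C)/2 = (1921.15 + 323.00)/2 = 1120 K.

T_m ≈ 1120 K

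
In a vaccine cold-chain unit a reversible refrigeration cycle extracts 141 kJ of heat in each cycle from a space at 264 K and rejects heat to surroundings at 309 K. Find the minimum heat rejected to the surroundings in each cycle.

For a reversible cycle Q_H/Q_C = T_H/T_C, so Q_H = Q_C·T_H/T_C = 141 × 309.00/264.00 = 165 kJ.

Q_H ≈ 165 kJ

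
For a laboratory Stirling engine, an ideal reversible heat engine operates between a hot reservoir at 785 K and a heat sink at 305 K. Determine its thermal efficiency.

The Carnot efficiency is η = 1 − T_C/T_H = 1 − 305.00/785.00 = 0.611.

η ≈ 0.611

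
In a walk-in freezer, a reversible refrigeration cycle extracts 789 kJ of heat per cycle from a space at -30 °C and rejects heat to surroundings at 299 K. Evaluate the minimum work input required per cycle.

W_in ≈ 181 kJ

T_C = -30 °C → -30 + 273.15 = 243.15 K.
For a reversible refrigerator, COP_R = T_C/(T_H − T_C) = 243.15/55.85 = 4.3536.
W = Q_C/COP_R = 789/4.3536 = 181 kJ.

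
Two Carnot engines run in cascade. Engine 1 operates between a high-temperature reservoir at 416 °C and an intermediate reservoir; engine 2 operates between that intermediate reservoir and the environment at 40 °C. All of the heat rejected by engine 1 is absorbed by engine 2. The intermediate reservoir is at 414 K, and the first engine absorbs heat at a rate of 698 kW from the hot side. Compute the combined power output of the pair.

Ẇ_total ≈ 381 kW

T_H = 416 °C → 416 + 273.15 = 689.15 K.
T_C = 40 °C → 40 + 273.15 = 313.15 K.
Two reversible stages in series are equivalent to a single Carnot engine between T_H and T_C, so η_total = 1 − T_C/T_H = 1 − 313.15/689.15 = 0.5456.
W_total = η_total · Q_H = 0.5456 × 698 = 381 kW.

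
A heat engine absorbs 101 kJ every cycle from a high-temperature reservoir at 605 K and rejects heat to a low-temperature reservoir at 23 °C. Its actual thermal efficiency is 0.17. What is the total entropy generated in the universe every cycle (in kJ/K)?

T_C = 23 °C → 23 + 273.15 = 296.15 K.
W = η·Q_H = 0.17 × 101 = 17.17 kJ, so Q_C = Q_H − W = 83.83 kJ.
Reservoir entropy changes: ΔS_H = −Q_H/T_H = −101/605.00 = -0.1669 kJ/K and ΔS_C = +Q_C/T_C = 83.83/296.15 = 0.2831 kJ/K.
ΔS_univ = −Q_H/T_H + Q_C/T_C = 0.1161 kJ/K (> 0, since η = 0.17 < η_Carnot = 0.510).

ΔS_univ ≈ 0.1161 kJ/K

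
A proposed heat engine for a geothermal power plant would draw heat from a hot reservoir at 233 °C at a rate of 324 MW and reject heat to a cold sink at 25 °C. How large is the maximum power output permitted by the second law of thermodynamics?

T_H = 233 °C → 233 + 273.15 = 506.15 K.
T_C = 25 °C → 25 + 273.15 = 298.15 K.
The upper bound on efficiency is η_max = 1 − T_C/T_H = 1 − 298.15/506.15 = 0.4109.
W_max = η_max · Q_H = 0.4109 × 324 = 133 MW.

Ẇ_max ≈ 133 MW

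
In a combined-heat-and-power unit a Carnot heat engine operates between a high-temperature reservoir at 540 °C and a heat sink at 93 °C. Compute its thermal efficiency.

T_H = 540 °C → 540 + 273.15 = 813.15 K.
T_C = 93 °C → 93 + 273.15 = 366.15 K.
The Carnot efficiency is η = 1 − T_C/T_H = 1 − 366.15/813.15 = 0.550.

η ≈ 0.550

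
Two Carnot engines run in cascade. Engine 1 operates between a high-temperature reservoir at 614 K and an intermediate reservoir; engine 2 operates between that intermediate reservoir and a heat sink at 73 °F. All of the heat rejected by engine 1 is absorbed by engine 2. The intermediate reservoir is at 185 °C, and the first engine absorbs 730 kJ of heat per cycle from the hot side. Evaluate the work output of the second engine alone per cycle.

W₂ ≈ 193 kJ

T_C = 73 °F → (73 − 32) × 5/9 = 22.78 °C = 295.93 K.
T_m = 185 °C → 185 + 273.15 = 458.15 K.
Heat entering the second stage: Q_m = Q_H·(T_m/T_H) = 730 × 458.15/614.00 = 545 kJ.
Second-stage efficiency η₂ = 1 − T_C/T_m = 1 − 295.93/458.15 = 0.3541, so W₂ = η₂·Q_m = 193 kJ.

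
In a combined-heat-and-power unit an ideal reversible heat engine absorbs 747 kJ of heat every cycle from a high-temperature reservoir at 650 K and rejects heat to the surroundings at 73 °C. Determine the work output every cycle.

W ≈ 349 kJ

T_C = 73 °C → 73 + 273.15 = 346.15 K.
Since the cycle is reversible, η = 1 − T_C/T_H = 1 − 346.15/650.00 = 0.4675.
W = η·Q_H = 0.4675 × 747 = 349 kJ.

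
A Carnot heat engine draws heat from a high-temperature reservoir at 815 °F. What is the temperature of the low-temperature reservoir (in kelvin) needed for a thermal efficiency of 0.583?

T_H = 815 °F → (815 − 32) × 5/9 = 435.00 °C = 708.15 K.
From η = 1 − T_C/T_H, T_C = T_H·(1 − η) = 708.15 × (1 − 0.583) = 295.3 K.

T_C ≈ 295.3 K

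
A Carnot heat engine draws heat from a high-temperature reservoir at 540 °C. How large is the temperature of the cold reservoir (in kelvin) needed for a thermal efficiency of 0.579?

T_H = 540 °C → 540 + 273.15 = 813.15 K.
From η = 1 − T_C/T_H, T_C = T_H·(1 − η) = 813.15 × (1 − 0.579) = 342.3 K.

T_C ≈ 342.3 K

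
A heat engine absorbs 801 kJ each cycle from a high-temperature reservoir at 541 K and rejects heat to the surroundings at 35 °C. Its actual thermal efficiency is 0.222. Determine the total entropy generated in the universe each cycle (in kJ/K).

T_C = 35 °C → 35 + 273.15 = 308.15 K.
W = η·Q_H = 0.222 × 801 = 177.8 kJ, so Q_C = Q_H − W = 623.2 kJ.
Reservoir entropy changes: ΔS_H = −Q_H/T_H = −801/541.00 = -1.481 kJ/K and ΔS_C = +Q_C/T_C = 623.2/308.15 = 2.022 kJ/K.
ΔS_univ = −Q_H/T_H + Q_C/T_C = 0.542 kJ/K (> 0, since η = 0.222 < η_Carnot = 0.430).

ΔS_univ ≈ 0.542 kJ/K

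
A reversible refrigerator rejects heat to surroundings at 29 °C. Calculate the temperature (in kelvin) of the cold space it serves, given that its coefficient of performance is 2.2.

T_C ≈ 207.7 K

T_H = 29 °C → 29 + 273.15 = 302.15 K.
COP_R = T_C/(T_H − T_C) ⇒ T_C = T_H·COP_R/(1 + COP_R) = 302.15 × 2.2/(1 + 2.2) = 207.7 K.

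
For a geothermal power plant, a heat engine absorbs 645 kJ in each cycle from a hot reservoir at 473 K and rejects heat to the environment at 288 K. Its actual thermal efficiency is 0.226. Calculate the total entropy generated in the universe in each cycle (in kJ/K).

W = η·Q_H = 0.226 × 645 = 145.8 kJ, so Q_C = Q_H − W = 499.2 kJ.
The hot reservoir loses entropy Q_H/T_H = 645/473.00 = 1.364 kJ/K; the cold reservoir gains Q_C/T_C = 499.2/288.00 = 1.733 kJ/K.
ΔS_univ = −Q_H/T_H + Q_C/T_C = 0.370 kJ/K (> 0, since η = 0.226 < η_Carnot = 0.391).

ΔS_univ ≈ 0.370 kJ/K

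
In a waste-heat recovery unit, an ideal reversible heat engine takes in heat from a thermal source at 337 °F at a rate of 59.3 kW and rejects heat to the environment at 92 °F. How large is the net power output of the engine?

T_H = 337 °F → (337 − 32) × 5/9 = 169.44 °C = 442.59 K.
T_C = 92 °F → (92 − 32) × 5/9 = 33.33 °C = 306.48 K.
The Carnot efficiency is η = 1 − T_C/T_H = 1 − 306.48/442.59 = 0.3075.
W = η·Q_H = 0.3075 × 59.3 = 18.24 kW.

Ẇ ≈ 18.24 kW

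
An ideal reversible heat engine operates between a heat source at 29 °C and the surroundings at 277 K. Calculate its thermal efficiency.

η ≈ 0.0832

T_H = 29 °C → 29 + 273.15 = 302.15 K.
For a reversible engine, η = 1 − T_C/T_H = 1 − 277.00/302.15 = 0.0832.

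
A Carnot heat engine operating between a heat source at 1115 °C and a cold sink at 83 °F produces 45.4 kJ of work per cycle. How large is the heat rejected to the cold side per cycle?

Q_C ≈ 12.6 kJ

T_H = 1115 °C → 1115 + 273.15 = 1388.15 K.
T_C = 83 °F → (83 − 32) × 5/9 = 28.33 °C = 301.48 K.
The Carnot efficiency is η = 1 − T_C/T_H = 1 − 301.48/1388.15 = 0.7828.
Since Q_C/Q_H = T_C/T_H and Q_H = W/η, Q_C = W·T_C/(T_H − T_C) = 45.4 × 301.48/1086.67 = 12.6 kJ.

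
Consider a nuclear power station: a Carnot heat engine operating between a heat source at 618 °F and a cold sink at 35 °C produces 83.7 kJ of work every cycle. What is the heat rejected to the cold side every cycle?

Q_C ≈ 88.8 kJ

T_H = 618 °F → (618 − 32) × 5/9 = 325.56 °C = 598.71 K.
T_C = 35 °C → 35 + 273.15 = 308.15 K.
The Carnot efficiency is η = 1 − T_C/T_H = 1 − 308.15/598.71 = 0.4853.
Since Q_C/Q_H = T_C/T_H and Q_H = W/η, Q_C = W·T_C/(T_H − T_C) = 83.7 × 308.15/290.56 = 88.8 kJ.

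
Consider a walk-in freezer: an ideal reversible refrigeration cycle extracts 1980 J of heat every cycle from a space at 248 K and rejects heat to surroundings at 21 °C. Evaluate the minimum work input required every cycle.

W_in ≈ 368 J

T_H = 21 °C → 21 + 273.15 = 294.15 K.
COP_R = T_C/(T_H − T_C) = 248.00/46.15 = 5.3738.
W = Q_C/COP_R = 1980/5.3738 = 368 J.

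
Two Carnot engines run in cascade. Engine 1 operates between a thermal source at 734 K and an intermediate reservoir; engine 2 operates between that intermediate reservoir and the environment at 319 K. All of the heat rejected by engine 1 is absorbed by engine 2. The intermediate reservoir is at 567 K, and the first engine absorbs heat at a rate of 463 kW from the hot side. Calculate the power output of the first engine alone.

First-stage efficiency η₁ = 1 − T_m/T_H = 1 − 567.00/734.00 = 0.2275.
W₁ = η₁·Q_H = 0.2275 × 463 = 105 kW.

Ẇ₁ ≈ 105 kW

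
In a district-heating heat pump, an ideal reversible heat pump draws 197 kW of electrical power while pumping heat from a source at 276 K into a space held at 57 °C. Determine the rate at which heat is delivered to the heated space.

T_H = 57 °C → 57 + 273.15 = 330.15 K.
COP_HP = T_H/(T_H − T_C) = 330.15/54.15 = 6.0970.
Q_H = COP_HP · W = 6.0970 × 197 = 1201 kW.

Q̇_H ≈ 1201 kW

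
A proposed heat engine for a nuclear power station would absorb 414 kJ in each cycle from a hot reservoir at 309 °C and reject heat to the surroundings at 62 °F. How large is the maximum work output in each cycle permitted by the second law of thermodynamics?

T_H = 309 °C → 309 + 273.15 = 582.15 K.
T_C = 62 °F → (62 − 32) × 5/9 = 16.67 °C = 289.82 K.
The upper bound on efficiency is η_max = 1 − T_C/T_H = 1 − 289.82/582.15 = 0.5022.
W_max = η_max · Q_H = 0.5022 × 414 = 208 kJ.

W_max ≈ 208 kJ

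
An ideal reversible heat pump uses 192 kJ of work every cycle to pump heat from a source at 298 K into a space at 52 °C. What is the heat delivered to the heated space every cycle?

Q_H ≈ 2299 kJ

T_H = 52 °C → 52 + 273.15 = 325.15 K.
For a reversible heat pump, COP_HP = T_H/(T_H − T_C) = 325.15/27.15 = 11.9761.
Q_H = COP_HP · W = 11.9761 × 192 = 2299 kJ.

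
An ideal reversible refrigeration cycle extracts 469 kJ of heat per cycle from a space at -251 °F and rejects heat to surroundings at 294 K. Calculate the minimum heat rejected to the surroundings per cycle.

Q_H ≈ 1190 kJ

T_C = -251 °F → (-251 − 32) × 5/9 = -157.22 °C = 115.93 K.
For a reversible cycle Q_H/Q_C = T_H/T_C, so Q_H = Q_C·T_H/T_C = 469 × 294.00/115.93 = 1190 kJ.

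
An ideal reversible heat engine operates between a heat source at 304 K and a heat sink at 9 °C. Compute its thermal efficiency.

T_C = 9 °C → 9 + 273.15 = 282.15 K.
Since the cycle is reversible, η = 1 − T_C/T_H = 1 − 282.15/304.00 = 0.07188.

η ≈ 0.07188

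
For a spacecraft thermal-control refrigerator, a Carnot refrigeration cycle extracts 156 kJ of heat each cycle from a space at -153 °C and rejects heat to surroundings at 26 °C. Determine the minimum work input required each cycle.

T_H = 26 °C → 26 + 273.15 = 299.15 K.
T_C = -153 °C → -153 + 273.15 = 120.15 K.
For a reversible refrigerator, COP_R = T_C/(T_H − T_C) = 120.15/179.00 = 0.6712.
W = Q_C/COP_R = 156/0.6712 = 232 kJ.

W_in ≈ 232 kJ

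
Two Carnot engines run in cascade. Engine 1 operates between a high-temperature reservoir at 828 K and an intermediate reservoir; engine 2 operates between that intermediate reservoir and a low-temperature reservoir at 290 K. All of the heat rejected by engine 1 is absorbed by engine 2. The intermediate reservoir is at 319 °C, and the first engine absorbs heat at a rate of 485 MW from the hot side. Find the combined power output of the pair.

Two reversible stages in series are equivalent to a single Carnot engine between T_H and T_C, so η_total = 1 − T_C/T_H = 1 − 290.00/828.00 = 0.6498.
W_total = η_total · Q_H = 0.6498 × 485 = 315 MW.

Ẇ_total ≈ 315 MW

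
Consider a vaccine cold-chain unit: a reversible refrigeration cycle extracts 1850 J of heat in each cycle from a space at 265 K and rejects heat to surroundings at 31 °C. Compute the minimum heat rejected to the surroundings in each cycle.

Q_H ≈ 2123 J

T_H = 31 °C → 31 + 273.15 = 304.15 K.
For a reversible cycle Q_H/Q_C = T_H/T_C, so Q_H = Q_C·T_H/T_C = 1850 × 304.15/265.00 = 2123 J.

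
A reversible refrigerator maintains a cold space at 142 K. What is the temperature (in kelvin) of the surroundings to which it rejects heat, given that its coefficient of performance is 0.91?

T_H ≈ 298 K

COP_R = T_C/(T_H − T_C) ⇒ T_H = T_C·(1 + 1/COP_R) = 142.00 × (1 + 1/0.91) = 298 K.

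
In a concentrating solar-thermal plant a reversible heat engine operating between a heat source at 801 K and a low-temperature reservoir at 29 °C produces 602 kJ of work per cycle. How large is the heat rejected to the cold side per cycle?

Q_C ≈ 365 kJ

T_C = 29 °C → 29 + 273.15 = 302.15 K.
Carnot efficiency: η = 1 − T_C/T_H = 1 − 302.15/801.00 = 0.6228.
Since Q_C/Q_H = T_C/T_H and Q_H = W/η, Q_C = W·T_C/(T_H − T_C) = 602 × 302.15/498.85 = 365 kJ.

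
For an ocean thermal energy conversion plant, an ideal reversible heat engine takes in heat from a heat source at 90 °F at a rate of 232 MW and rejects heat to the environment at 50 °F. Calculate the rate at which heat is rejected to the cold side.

T_H = 90 °F → (90 − 32) × 5/9 = 32.22 °C = 305.37 K.
T_C = 50 °F → (50 − 32) × 5/9 = 10.00 °C = 283.15 K.
The Carnot efficiency is η = 1 − T_C/T_H = 1 − 283.15/305.37 = 0.0728.
For a reversible cycle Q_C/Q_H = T_C/T_H, so Q_C = 232 × 283.15/305.37 = 215 MW.

Q̇_C ≈ 215 MW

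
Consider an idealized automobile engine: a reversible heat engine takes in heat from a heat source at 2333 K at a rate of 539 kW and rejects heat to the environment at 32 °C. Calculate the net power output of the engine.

T_C = 32 °C → 32 + 273.15 = 305.15 K.
The Carnot efficiency is η = 1 − T_C/T_H = 1 − 305.15/2333.00 = 0.8692.
W = η·Q_H = 0.8692 × 539 = 469 kW.

Ẇ ≈ 469 kW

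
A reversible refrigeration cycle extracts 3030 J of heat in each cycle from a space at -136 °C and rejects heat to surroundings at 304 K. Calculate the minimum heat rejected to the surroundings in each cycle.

T_C = -136 °C → -136 + 273.15 = 137.15 K.
For a reversible cycle Q_H/Q_C = T_H/T_C, so Q_H = Q_C·T_H/T_C = 3030 × 304.00/137.15 = 6720 J.

Q_H ≈ 6720 J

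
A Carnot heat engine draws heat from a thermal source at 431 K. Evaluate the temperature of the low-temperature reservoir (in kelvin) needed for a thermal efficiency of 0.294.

T_C ≈ 304 K

From η = 1 − T_C/T_H, T_C = T_H·(1 − η) = 431.00 × (1 − 0.294) = 304 K.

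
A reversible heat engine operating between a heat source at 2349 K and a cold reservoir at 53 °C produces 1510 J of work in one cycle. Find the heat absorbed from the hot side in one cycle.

T_C = 53 °C → 53 + 273.15 = 326.15 K.
For a reversible engine, η = 1 − T_C/T_H = 1 − 326.15/2349.00 = 0.8612.
Q_H = W/η = 1510/0.8612 = 1753 J.

Q_H ≈ 1753 J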